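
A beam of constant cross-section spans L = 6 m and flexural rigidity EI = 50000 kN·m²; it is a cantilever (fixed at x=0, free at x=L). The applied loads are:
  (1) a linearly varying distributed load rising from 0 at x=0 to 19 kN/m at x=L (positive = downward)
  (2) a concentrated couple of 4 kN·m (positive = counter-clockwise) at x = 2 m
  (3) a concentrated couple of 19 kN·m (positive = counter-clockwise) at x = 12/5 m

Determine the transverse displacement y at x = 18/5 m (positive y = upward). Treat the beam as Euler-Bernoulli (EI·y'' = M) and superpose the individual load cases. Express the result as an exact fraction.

Load 1 — triangular load w₀=19 kN/m (0→w₀ over full span):
  y_1 = (w₀Lx³/12-w₀L²x²/6-w₀x⁵/(120L))/EI = (19·6·(18/5)³/12-19·6²·(18/5)²/6-19·(18/5)⁵/(120·6))/50000 = -8204409/390625000 m
Load 2 — applied couple M₀=4 kN·m at a=2 m (b=L-a=4):
  y_2 = M₀a(2x-a)/(2EI)  [x>a] = 4·2·(2·(18/5)-2)/(2·50000) = 13/31250 m
Load 3 — applied couple M₀=19 kN·m at a=12/5 m (b=L-a=18/5):
  y_3 = M₀a(2x-a)/(2EI)  [x>a] = 19·(12/5)·(2·(18/5)-(12/5))/(2·50000) = 171/78125 m
Superposition: y = Σ y_i = -7186909/390625000 m ≈ -0.018398 m

y(18/5) = -7186909/390625000 m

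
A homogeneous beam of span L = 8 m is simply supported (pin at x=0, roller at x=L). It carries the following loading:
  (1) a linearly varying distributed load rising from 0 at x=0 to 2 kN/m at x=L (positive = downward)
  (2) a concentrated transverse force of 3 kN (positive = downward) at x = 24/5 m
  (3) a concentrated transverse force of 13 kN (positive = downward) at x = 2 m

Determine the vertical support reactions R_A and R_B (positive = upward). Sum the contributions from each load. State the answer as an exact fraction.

R_A = 817/60 kN, R_B = 623/60 kN

Load 1 — triangular load w₀=2 kN/m (0→w₀ over full span):
  R_A = w₀L/6 = 2·8/6 = 8/3 kN
  R_B = w₀L/3 = 2·8/3 = 16/3 kN
Load 2 — point force P=3 kN at a=24/5 m (b=L-a=16/5):
  R_A = Pb/L = 3·(16/5)/8 = 6/5 kN
  R_B = Pa/L = 3·(24/5)/8 = 9/5 kN
Load 3 — point force P=13 kN at a=2 m (b=L-a=6):
  R_A = Pb/L = 13·6/8 = 39/4 kN
  R_B = Pa/L = 13·2/8 = 13/4 kN
Superposition: R_A = 817/60 kN, R_B = 623/60 kN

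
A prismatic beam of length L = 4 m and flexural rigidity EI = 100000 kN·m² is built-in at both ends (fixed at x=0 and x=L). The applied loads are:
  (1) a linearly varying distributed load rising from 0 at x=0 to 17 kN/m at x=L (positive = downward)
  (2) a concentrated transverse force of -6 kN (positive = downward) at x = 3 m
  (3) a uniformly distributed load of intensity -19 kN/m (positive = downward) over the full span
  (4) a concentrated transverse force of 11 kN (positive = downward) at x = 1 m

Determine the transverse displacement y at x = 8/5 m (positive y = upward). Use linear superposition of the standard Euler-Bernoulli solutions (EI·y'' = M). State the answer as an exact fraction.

y(8/5) = 171253/3125000000 m

Load 1 — triangular load w₀=17 kN/m (0→w₀ over full span):
  y_1 = -w₀x²(L-x)²(x+2L)/(120LEI) = -17·(8/5)²·(4-(8/5))²·((8/5)+2·4)/(120·4·100000) = -2448/48828125 m
Load 2 — point force P=-6 kN at a=3 m (b=L-a=1):
  y_2 = -Pb²x²(3aL-(3a+b)x)/(6L³EI)  [x≤a] = -(-6)·1²·(8/5)²·(3·3·4-(3·3+1)·(8/5))/(6·4³·100000) = 1/125000 m
Load 3 — uniform load w=-19 kN/m over full span:
  y_3 = -wx²(L-x)²/(24EI) = -(-19)·(8/5)²·(4-(8/5))²/(24·100000) = 228/1953125 m
Load 4 — point force P=11 kN at a=1 m (b=L-a=3):
  y_4 = -Pa²(L-x)²(3bL-(3b+a)(L-x))/(6L³EI)  [x>a] = -11·1²·(4-(8/5))²·(3·3·4-(3·3+1)·(4-(8/5)))/(6·4³·100000) = -99/5000000 m
Superposition: y = Σ y_i = 171253/3125000000 m ≈ 0.000055 m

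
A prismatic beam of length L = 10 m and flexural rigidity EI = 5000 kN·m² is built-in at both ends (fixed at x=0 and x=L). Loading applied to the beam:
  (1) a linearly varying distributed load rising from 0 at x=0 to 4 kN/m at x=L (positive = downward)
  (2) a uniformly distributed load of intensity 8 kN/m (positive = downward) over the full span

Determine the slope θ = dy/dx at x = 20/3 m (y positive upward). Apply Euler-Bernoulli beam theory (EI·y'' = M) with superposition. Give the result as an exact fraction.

Load 1 — triangular load w₀=4 kN/m (0→w₀ over full span):
  θ_1 = -w₀(2x(L-x)(L-2x)(x+2L)+x²(L-x)²)/(120LEI) = -4·(2·(20/3)·(10-(20/3))·(10-2·(20/3))·((20/3)+2·10)+(20/3)²·(10-(20/3))²)/(120·10·5000) = 14/6075 rad
Load 2 — uniform load w=8 kN/m over full span:
  θ_2 = -wx(L-x)(L-2x)/(12EI) = -8·(20/3)·(10-(20/3))·(10-2·(20/3))/(12·5000) = 4/405 rad
Superposition: θ = Σ θ_i = 74/6075 rad ≈ 0.012181 rad

θ(20/3) = 74/6075 rad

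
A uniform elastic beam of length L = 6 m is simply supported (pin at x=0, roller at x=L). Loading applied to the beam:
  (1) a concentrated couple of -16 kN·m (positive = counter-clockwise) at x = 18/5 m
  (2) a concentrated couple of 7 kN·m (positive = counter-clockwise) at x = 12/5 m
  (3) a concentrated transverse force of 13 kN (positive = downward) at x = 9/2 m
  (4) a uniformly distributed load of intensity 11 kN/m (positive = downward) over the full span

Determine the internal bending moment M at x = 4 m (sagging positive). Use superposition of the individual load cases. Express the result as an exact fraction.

M(4) = 60 kN·m

Load 1 — applied couple M₀=-16 kN·m at a=18/5 m (b=L-a=12/5):
  M_1 = M₀x/L - M₀  [x>a] = (-16)·4/6 - (-16) = 16/3 kN·m
Load 2 — applied couple M₀=7 kN·m at a=12/5 m (b=L-a=18/5):
  M_2 = M₀x/L - M₀  [x>a] = 7·4/6 - 7 = -7/3 kN·m
Load 3 — point force P=13 kN at a=9/2 m (b=L-a=3/2):
  M_3 = Pbx/L  [x≤a] = 13·(3/2)·4/6 = 13 kN·m
Load 4 — uniform load w=11 kN/m over full span:
  M_4 = wx(L-x)/2 = 11·4·(6-4)/2 = 44 kN·m
Superposition: M = Σ M_i = 60 kN·m ≈ 60.000000 kN·m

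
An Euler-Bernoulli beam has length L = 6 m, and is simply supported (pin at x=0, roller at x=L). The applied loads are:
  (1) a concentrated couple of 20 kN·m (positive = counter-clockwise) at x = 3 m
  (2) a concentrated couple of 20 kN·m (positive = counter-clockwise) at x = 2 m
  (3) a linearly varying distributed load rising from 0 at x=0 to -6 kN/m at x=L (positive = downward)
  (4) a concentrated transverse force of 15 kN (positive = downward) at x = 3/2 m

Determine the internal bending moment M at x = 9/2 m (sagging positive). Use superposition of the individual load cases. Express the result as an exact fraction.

Load 1 — applied couple M₀=20 kN·m at a=3 m (b=L-a=3):
  M_1 = M₀x/L - M₀  [x>a] = 20·(9/2)/6 - 20 = -5 kN·m
Load 2 — applied couple M₀=20 kN·m at a=2 m (b=L-a=4):
  M_2 = M₀x/L - M₀  [x>a] = 20·(9/2)/6 - 20 = -5 kN·m
Load 3 — triangular load w₀=-6 kN/m (0→w₀ over full span):
  M_3 = w₀Lx/6 - w₀x³/(6L) = (-6)·6·(9/2)/6 - (-6)·(9/2)³/(6·6) = -189/16 kN·m
Load 4 — point force P=15 kN at a=3/2 m (b=L-a=9/2):
  M_4 = Pa(L-x)/L  [x>a] = 15·(3/2)·(6-(9/2))/6 = 45/8 kN·m
Superposition: M = Σ M_i = -259/16 kN·m ≈ -16.187500 kN·m

M(9/2) = -259/16 kN·m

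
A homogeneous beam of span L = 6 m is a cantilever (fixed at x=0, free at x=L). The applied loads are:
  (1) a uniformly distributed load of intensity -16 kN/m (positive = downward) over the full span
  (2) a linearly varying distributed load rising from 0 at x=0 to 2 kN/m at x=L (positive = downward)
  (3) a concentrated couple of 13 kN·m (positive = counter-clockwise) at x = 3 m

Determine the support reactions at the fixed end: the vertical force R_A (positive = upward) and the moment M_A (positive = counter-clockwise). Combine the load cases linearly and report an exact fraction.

Load 1 — uniform load w=-16 kN/m over full span:
  R_A = wL = (-16)·6 = -96 kN
  M_A = wL²/2 = (-16)·6²/2 = -288 kN·m
Load 2 — triangular load w₀=2 kN/m (0→w₀ over full span):
  R_A = w₀L/2 = 2·6/2 = 6 kN
  M_A = w₀L²/3 = 2·6²/3 = 24 kN·m
Load 3 — applied couple M₀=13 kN·m at a=3 m (b=L-a=3):
  R_A = 0 kN
  M_A = -M₀ = -13 kN·m
Superposition: R_A = -90 kN, M_A = -277 kN·m

R_A = -90 kN, M_A = -277 kN·m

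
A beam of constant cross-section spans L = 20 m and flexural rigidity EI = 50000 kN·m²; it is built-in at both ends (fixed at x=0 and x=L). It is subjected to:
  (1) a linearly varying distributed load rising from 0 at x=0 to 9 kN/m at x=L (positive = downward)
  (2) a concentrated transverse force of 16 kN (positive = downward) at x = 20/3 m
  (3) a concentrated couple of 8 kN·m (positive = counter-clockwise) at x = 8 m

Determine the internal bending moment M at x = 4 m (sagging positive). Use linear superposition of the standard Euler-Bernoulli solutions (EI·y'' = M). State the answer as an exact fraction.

Load 1 — triangular load w₀=9 kN/m (0→w₀ over full span):
  M_1 = 3w₀Lx/20 - w₀L²/30 - w₀x³/(6L) = 3·9·20·4/20 - 9·20²/30 - 9·4³/(6·20) = -84/5 kN·m
Load 2 — point force P=16 kN at a=20/3 m (b=L-a=40/3):
  M_2 = Pb²(3a+b)x/L³ - Pab²/L²  [x≤a] = 16·(40/3)²·(3·(20/3)+(40/3))·4/20³ - 16·(20/3)·(40/3)²/20² = 0 kN·m
Load 3 — applied couple M₀=8 kN·m at a=8 m (b=L-a=12):
  M_3 = R_Ax - M_A  [x≤a] with R_A=72/125, M_A=24/25 = (72/125)·4 - (24/25) = 168/125 kN·m
Superposition: M = Σ M_i = -1932/125 kN·m ≈ -15.456000 kN·m

M(4) = -1932/125 kN·m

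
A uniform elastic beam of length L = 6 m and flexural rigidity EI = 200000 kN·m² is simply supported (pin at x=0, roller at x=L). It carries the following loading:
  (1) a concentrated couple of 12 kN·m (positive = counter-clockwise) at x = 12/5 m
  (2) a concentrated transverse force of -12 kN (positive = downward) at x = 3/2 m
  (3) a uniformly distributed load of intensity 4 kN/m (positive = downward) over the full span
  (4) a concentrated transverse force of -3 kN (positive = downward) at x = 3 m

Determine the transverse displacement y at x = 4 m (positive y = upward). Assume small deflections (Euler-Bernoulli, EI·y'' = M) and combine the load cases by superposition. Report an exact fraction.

Load 1 — applied couple M₀=12 kN·m at a=12/5 m (b=L-a=18/5):
  y_1 = (M₀x³/(6L)-M₀(x-a)²/2+C₁x)/EI  [x>a] with C₁=M₀(3b²-L²)/(6L)=24/25 = (12·4³/(6·6)-12·(4-(12/5))²/2+(24/25)·4)/200000 = 23/468750 m
Load 2 — point force P=-12 kN at a=3/2 m (b=L-a=9/2):
  y_2 = -Pa(L-x)(2Lx-a²-x²)/(6LEI)  [x>a] = -(-12)·(3/2)·(6-4)·(2·6·4-(3/2)²-4²)/(6·6·200000) = 119/800000 m
Load 3 — uniform load w=4 kN/m over full span:
  y_3 = -wx(L³-2Lx²+x³)/(24EI) = -4·4·(6³-2·6·4²+4³)/(24·200000) = -11/37500 m
Load 4 — point force P=-3 kN at a=3 m (b=L-a=3):
  y_4 = -Pa(L-x)(2Lx-a²-x²)/(6LEI)  [x>a] = -(-3)·3·(6-4)·(2·6·4-3²-4²)/(6·6·200000) = 23/400000 m
Superposition: y = Σ y_i = -2281/60000000 m ≈ -0.000038 m

y(4) = -2281/60000000 m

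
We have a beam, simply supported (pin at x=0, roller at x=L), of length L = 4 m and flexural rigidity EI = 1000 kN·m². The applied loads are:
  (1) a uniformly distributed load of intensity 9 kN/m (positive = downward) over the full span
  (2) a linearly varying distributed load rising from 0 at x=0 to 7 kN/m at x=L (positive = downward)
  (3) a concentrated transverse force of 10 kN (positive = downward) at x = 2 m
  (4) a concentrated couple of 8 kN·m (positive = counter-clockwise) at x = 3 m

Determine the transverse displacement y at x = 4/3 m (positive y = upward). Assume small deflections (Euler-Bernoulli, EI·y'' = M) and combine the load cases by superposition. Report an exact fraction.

y(4/3) = -9523/182250 m

Load 1 — uniform load w=9 kN/m over full span:
  y_1 = -wx(L³-2Lx²+x³)/(24EI) = -9·(4/3)·(4³-2·4·(4/3)²+(4/3)³)/(24·1000) = -88/3375 m
Load 2 — triangular load w₀=7 kN/m (0→w₀ over full span):
  y_2 = -w₀x(7L⁴-10L²x²+3x⁴)/(360LEI) = -7·(4/3)·(7·4⁴-10·4²·(4/3)²+3·(4/3)⁴)/(360·4·1000) = -896/91125 m
Load 3 — point force P=10 kN at a=2 m (b=L-a=2):
  y_3 = -Pbx(L²-b²-x²)/(6LEI)  [x≤a] = -10·2·(4/3)·(4²-2²-(4/3)²)/(6·4·1000) = -23/2025 m
Load 4 — applied couple M₀=8 kN·m at a=3 m (b=L-a=1):
  y_4 = (M₀x³/(6L)+C₁x)/EI  [x≤a] with C₁=M₀(3b²-L²)/(6L)=-13/3 = (8·(4/3)³/(6·4)+(-13/3)·(4/3))/1000 = -101/20250 m
Superposition: y = Σ y_i = -9523/182250 m ≈ -0.052252 m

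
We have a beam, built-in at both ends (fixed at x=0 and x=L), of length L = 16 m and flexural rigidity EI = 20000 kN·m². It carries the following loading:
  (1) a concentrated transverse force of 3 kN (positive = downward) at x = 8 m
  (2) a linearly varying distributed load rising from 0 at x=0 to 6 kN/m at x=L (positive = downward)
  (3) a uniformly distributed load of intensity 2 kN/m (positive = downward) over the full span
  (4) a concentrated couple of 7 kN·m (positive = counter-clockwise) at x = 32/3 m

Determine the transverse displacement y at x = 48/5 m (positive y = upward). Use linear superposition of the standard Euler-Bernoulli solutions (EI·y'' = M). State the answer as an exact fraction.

y(48/5) = -431716/9765625 m

Load 1 — point force P=3 kN at a=8 m (b=L-a=8):
  y_1 = -Pa²(L-x)²(3bL-(3b+a)(L-x))/(6L³EI)  [x>a] = -3·8²·(16-(48/5))²·(3·8·16-(3·8+8)·(16-(48/5)))/(6·16³·20000) = -224/78125 m
Load 2 — triangular load w₀=6 kN/m (0→w₀ over full span):
  y_2 = -w₀x²(L-x)²(x+2L)/(120LEI) = -6·(48/5)²·(16-(48/5))²·((48/5)+2·16)/(120·16·20000) = -239616/9765625 m
Load 3 — uniform load w=2 kN/m over full span:
  y_3 = -wx²(L-x)²/(24EI) = -2·(48/5)²·(16-(48/5))²/(24·20000) = -6144/390625 m
Load 4 — applied couple M₀=7 kN·m at a=32/3 m (b=L-a=16/3):
  y_4 = (R_Ax³/6 - M_Ax²/2)/EI  [x≤a] with R_A=7/12, M_A=7/3 = ((7/12)·(48/5)³/6 - (7/3)·(48/5)²/2)/20000 = -84/78125 m
Superposition: y = Σ y_i = -431716/9765625 m ≈ -0.044208 m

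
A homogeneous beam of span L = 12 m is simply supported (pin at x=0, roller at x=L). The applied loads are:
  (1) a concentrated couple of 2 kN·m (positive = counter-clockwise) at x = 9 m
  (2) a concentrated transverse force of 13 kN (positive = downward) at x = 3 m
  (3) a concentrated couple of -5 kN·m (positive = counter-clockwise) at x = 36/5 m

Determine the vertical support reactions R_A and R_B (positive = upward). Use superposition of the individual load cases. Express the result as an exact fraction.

Load 1 — applied couple M₀=2 kN·m at a=9 m (b=L-a=3):
  R_A = M₀/L = 2/12 = 1/6 kN
  R_B = -M₀/L = -2/12 = -1/6 kN
Load 2 — point force P=13 kN at a=3 m (b=L-a=9):
  R_A = Pb/L = 13·9/12 = 39/4 kN
  R_B = Pa/L = 13·3/12 = 13/4 kN
Load 3 — applied couple M₀=-5 kN·m at a=36/5 m (b=L-a=24/5):
  R_A = M₀/L = (-5)/12 = -5/12 kN
  R_B = -M₀/L = -(-5)/12 = 5/12 kN
Superposition: R_A = 19/2 kN, R_B = 7/2 kN

R_A = 19/2 kN, R_B = 7/2 kN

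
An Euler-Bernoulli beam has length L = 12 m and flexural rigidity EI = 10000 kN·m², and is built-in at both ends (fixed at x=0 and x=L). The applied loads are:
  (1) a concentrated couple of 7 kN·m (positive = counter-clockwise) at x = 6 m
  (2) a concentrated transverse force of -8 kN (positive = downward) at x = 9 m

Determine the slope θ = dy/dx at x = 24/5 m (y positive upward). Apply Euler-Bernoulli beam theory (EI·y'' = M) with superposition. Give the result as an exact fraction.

Load 1 — applied couple M₀=7 kN·m at a=6 m (b=L-a=6):
  θ_1 = (R_Ax²/2 - M_Ax)/EI  [x≤a] with R_A=7/8, M_A=7/4 = ((7/8)·(24/5)²/2 - (7/4)·(24/5))/10000 = 21/125000 rad
Load 2 — point force P=-8 kN at a=9 m (b=L-a=3):
  θ_2 = -Pb²x(2aL-(3a+b)x)/(2L³EI)  [x≤a] = -(-8)·3²·(24/5)·(2·9·12-(3·9+3)·(24/5))/(2·12³·10000) = 9/12500 rad
Superposition: θ = Σ θ_i = 111/125000 rad ≈ 0.000888 rad

θ(24/5) = 111/125000 rad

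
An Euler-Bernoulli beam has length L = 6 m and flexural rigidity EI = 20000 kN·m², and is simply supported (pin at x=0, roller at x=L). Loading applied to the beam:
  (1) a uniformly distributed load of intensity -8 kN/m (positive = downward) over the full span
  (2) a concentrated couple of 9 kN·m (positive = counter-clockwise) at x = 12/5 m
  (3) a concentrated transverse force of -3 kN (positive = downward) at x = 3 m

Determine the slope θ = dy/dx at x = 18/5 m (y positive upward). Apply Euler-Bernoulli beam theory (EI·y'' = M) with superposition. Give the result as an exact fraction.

Load 1 — uniform load w=-8 kN/m over full span:
  θ_1 = -w(L³-6Lx²+4x³)/(24EI) = -(-8)·(6³-6·6·(18/5)²+4·(18/5)³)/(24·20000) = -333/312500 rad
Load 2 — applied couple M₀=9 kN·m at a=12/5 m (b=L-a=18/5):
  θ_2 = (M₀x²/(2L)-M₀(x-a)+C₁)/EI  [x>a] with C₁=M₀(3b²-L²)/(6L)=18/25 = (9·(18/5)²/(2·6)-9·((18/5)-(12/5))+(18/25))/20000 = -9/500000 rad
Load 3 — point force P=-3 kN at a=3 m (b=L-a=3):
  θ_3 = -Pa(2L²-6Lx+3x²+a²)/(6LEI)  [x>a] = -(-3)·3·(2·6²-6·6·(18/5)+3·(18/5)²+3²)/(6·6·20000) = -243/2000000 rad
Superposition: θ = Σ θ_i = -12051/10000000 rad ≈ -0.001205 rad

θ(18/5) = -12051/10000000 rad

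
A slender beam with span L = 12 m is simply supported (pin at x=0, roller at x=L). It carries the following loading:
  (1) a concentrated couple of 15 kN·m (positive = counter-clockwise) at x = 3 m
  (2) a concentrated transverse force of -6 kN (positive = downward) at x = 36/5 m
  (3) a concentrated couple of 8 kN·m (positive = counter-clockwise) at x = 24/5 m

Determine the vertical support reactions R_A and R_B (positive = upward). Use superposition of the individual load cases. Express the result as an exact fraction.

R_A = -29/60 kN, R_B = -331/60 kN

Load 1 — applied couple M₀=15 kN·m at a=3 m (b=L-a=9):
  R_A = M₀/L = 15/12 = 5/4 kN
  R_B = -M₀/L = -15/12 = -5/4 kN
Load 2 — point force P=-6 kN at a=36/5 m (b=L-a=24/5):
  R_A = Pb/L = (-6)·(24/5)/12 = -12/5 kN
  R_B = Pa/L = (-6)·(36/5)/12 = -18/5 kN
Load 3 — applied couple M₀=8 kN·m at a=24/5 m (b=L-a=36/5):
  R_A = M₀/L = 8/12 = 2/3 kN
  R_B = -M₀/L = -8/12 = -2/3 kN
Superposition: R_A = -29/60 kN, R_B = -331/60 kN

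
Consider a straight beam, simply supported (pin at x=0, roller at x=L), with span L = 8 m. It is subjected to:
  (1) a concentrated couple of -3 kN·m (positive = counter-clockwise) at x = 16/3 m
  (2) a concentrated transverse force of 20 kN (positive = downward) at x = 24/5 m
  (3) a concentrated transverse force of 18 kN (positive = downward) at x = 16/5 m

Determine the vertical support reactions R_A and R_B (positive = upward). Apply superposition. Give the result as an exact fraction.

R_A = 737/40 kN, R_B = 783/40 kN

Load 1 — applied couple M₀=-3 kN·m at a=16/3 m (b=L-a=8/3):
  R_A = M₀/L = (-3)/8 = -3/8 kN
  R_B = -M₀/L = -(-3)/8 = 3/8 kN
Load 2 — point force P=20 kN at a=24/5 m (b=L-a=16/5):
  R_A = Pb/L = 20·(16/5)/8 = 8 kN
  R_B = Pa/L = 20·(24/5)/8 = 12 kN
Load 3 — point force P=18 kN at a=16/5 m (b=L-a=24/5):
  R_A = Pb/L = 18·(24/5)/8 = 54/5 kN
  R_B = Pa/L = 18·(16/5)/8 = 36/5 kN
Superposition: R_A = 737/40 kN, R_B = 783/40 kN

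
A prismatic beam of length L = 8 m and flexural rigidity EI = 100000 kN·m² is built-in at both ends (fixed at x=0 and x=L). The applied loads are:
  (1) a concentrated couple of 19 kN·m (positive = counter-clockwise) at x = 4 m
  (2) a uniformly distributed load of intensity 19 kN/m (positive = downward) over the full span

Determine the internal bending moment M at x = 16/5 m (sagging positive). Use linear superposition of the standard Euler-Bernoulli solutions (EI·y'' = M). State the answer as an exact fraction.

Load 1 — applied couple M₀=19 kN·m at a=4 m (b=L-a=4):
  M_1 = R_Ax - M_A  [x≤a] with R_A=57/16, M_A=19/4 = (57/16)·(16/5) - (19/4) = 133/20 kN·m
Load 2 — uniform load w=19 kN/m over full span:
  M_2 = wLx/2 - wL²/12 - wx²/2 = 19·8·(16/5)/2 - 19·8²/12 - 19·(16/5)²/2 = 3344/75 kN·m
Superposition: M = Σ M_i = 15371/300 kN·m ≈ 51.236667 kN·m

M(16/5) = 15371/300 kN·m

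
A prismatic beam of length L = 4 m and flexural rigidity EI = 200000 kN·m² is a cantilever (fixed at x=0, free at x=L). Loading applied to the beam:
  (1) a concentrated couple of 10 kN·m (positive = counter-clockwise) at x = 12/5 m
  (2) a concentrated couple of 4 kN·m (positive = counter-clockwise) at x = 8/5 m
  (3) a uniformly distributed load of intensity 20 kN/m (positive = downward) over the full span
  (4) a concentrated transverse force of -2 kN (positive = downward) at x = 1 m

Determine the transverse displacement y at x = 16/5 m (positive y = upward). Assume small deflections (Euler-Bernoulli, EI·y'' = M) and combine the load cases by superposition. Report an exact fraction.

Load 1 — applied couple M₀=10 kN·m at a=12/5 m (b=L-a=8/5):
  y_1 = M₀a(2x-a)/(2EI)  [x>a] = 10·(12/5)·(2·(16/5)-(12/5))/(2·200000) = 3/12500 m
Load 2 — applied couple M₀=4 kN·m at a=8/5 m (b=L-a=12/5):
  y_2 = M₀a(2x-a)/(2EI)  [x>a] = 4·(8/5)·(2·(16/5)-(8/5))/(2·200000) = 6/78125 m
Load 3 — uniform load w=20 kN/m over full span:
  y_3 = -wx²(x²-4Lx+6L²)/(24EI) = -20·(16/5)²·((16/5)²-4·4·(16/5)+6·4²)/(24·200000) = -2752/1171875 m
Load 4 — point force P=-2 kN at a=1 m (b=L-a=3):
  y_4 = -Pa²(3x-a)/(6EI)  [x>a] = -(-2)·1²·(3·(16/5)-1)/(6·200000) = 43/3000000 m
Superposition: y = Σ y_i = -50431/25000000 m ≈ -0.002017 m

y(16/5) = -50431/25000000 m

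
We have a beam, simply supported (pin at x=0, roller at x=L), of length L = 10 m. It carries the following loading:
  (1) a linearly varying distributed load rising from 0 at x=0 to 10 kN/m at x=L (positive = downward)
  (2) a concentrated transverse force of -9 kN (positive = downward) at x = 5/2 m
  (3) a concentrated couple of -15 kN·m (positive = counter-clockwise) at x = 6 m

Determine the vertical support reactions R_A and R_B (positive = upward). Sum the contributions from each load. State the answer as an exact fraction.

R_A = 101/12 kN, R_B = 391/12 kN

Load 1 — triangular load w₀=10 kN/m (0→w₀ over full span):
  R_A = w₀L/6 = 10·10/6 = 50/3 kN
  R_B = w₀L/3 = 10·10/3 = 100/3 kN
Load 2 — point force P=-9 kN at a=5/2 m (b=L-a=15/2):
  R_A = Pb/L = (-9)·(15/2)/10 = -27/4 kN
  R_B = Pa/L = (-9)·(5/2)/10 = -9/4 kN
Load 3 — applied couple M₀=-15 kN·m at a=6 m (b=L-a=4):
  R_A = M₀/L = (-15)/10 = -3/2 kN
  R_B = -M₀/L = -(-15)/10 = 3/2 kN
Superposition: R_A = 101/12 kN, R_B = 391/12 kN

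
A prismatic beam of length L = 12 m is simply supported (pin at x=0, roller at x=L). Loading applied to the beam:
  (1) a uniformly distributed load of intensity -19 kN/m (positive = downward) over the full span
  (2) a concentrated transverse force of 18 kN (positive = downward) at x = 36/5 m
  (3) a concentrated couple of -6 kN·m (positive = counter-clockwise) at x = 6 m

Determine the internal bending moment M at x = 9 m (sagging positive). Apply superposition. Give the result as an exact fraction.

Load 1 — uniform load w=-19 kN/m over full span:
  M_1 = wx(L-x)/2 = (-19)·9·(12-9)/2 = -513/2 kN·m
Load 2 — point force P=18 kN at a=36/5 m (b=L-a=24/5):
  M_2 = Pa(L-x)/L  [x>a] = 18·(36/5)·(12-9)/12 = 162/5 kN·m
Load 3 — applied couple M₀=-6 kN·m at a=6 m (b=L-a=6):
  M_3 = M₀x/L - M₀  [x>a] = (-6)·9/12 - (-6) = 3/2 kN·m
Superposition: M = Σ M_i = -1113/5 kN·m ≈ -222.600000 kN·m

M(9) = -1113/5 kN·m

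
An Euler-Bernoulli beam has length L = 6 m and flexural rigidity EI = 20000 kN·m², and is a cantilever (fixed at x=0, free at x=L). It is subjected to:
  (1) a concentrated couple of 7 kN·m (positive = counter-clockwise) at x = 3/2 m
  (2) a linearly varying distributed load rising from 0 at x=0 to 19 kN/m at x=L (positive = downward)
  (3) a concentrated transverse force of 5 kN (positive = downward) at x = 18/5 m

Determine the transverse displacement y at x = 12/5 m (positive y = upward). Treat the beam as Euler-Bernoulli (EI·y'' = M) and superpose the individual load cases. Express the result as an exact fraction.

Load 1 — applied couple M₀=7 kN·m at a=3/2 m (b=L-a=9/2):
  y_1 = M₀a(2x-a)/(2EI)  [x>a] = 7·(3/2)·(2·(12/5)-(3/2))/(2·20000) = 693/800000 m
Load 2 — triangular load w₀=19 kN/m (0→w₀ over full span):
  y_2 = (w₀Lx³/12-w₀L²x²/6-w₀x⁵/(120L))/EI = (19·6·(12/5)³/12-19·6²·(12/5)²/6-19·(12/5)⁵/(120·6))/20000 = -257526/9765625 m
Load 3 — point force P=5 kN at a=18/5 m (b=L-a=12/5):
  y_3 = -Px²(3a-x)/(6EI)  [x≤a] = -5·(12/5)²·(3·(18/5)-(12/5))/(6·20000) = -63/31250 m
Superposition: y = Σ y_i = -68801031/2500000000 m ≈ -0.027520 m

y(12/5) = -68801031/2500000000 m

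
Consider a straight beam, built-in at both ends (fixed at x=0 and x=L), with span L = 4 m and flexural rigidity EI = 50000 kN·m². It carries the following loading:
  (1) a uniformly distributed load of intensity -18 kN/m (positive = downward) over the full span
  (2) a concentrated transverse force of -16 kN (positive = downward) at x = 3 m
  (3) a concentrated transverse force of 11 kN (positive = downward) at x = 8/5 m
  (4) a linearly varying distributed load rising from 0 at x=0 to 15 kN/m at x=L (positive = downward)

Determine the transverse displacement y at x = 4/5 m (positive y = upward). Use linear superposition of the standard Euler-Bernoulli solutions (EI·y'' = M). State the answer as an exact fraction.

Load 1 — uniform load w=-18 kN/m over full span:
  y_1 = -wx²(L-x)²/(24EI) = -(-18)·(4/5)²·(4-(4/5))²/(24·50000) = 192/1953125 m
Load 2 — point force P=-16 kN at a=3 m (b=L-a=1):
  y_2 = -Pb²x²(3aL-(3a+b)x)/(6L³EI)  [x≤a] = -(-16)·1²·(4/5)²·(3·3·4-(3·3+1)·(4/5))/(6·4³·50000) = 7/468750 m
Load 3 — point force P=11 kN at a=8/5 m (b=L-a=12/5):
  y_3 = -Pb²x²(3aL-(3a+b)x)/(6L³EI)  [x≤a] = -11·(12/5)²·(4/5)²·(3·(8/5)·4-(3·(8/5)+(12/5))·(4/5))/(6·4³·50000) = -1386/48828125 m
Load 4 — triangular load w₀=15 kN/m (0→w₀ over full span):
  y_4 = -w₀x²(L-x)²(x+2L)/(120LEI) = -15·(4/5)²·(4-(4/5))²·((4/5)+2·4)/(120·4·50000) = -352/9765625 m
Superposition: y = Σ y_i = 14299/292968750 m ≈ 0.000049 m

y(4/5) = 14299/292968750 m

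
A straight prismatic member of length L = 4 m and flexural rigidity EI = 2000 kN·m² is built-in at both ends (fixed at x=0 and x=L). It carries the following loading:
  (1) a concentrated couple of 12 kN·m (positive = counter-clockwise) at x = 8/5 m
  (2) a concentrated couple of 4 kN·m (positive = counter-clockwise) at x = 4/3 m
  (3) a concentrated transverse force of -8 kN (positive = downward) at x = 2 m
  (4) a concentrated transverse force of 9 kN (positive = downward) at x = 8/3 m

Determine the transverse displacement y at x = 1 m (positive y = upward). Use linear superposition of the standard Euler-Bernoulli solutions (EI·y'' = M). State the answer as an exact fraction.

y(1) = 11/36000 m

Load 1 — applied couple M₀=12 kN·m at a=8/5 m (b=L-a=12/5):
  y_1 = (R_Ax³/6 - M_Ax²/2)/EI  [x≤a] with R_A=108/25, M_A=36/25 = ((108/25)·1³/6 - (36/25)·1²/2)/2000 = 0 m
Load 2 — applied couple M₀=4 kN·m at a=4/3 m (b=L-a=8/3):
  y_2 = (R_Ax³/6 - M_Ax²/2)/EI  [x≤a] with R_A=4/3, M_A=0 = ((4/3)·1³/6 - 0·1²/2)/2000 = 1/9000 m
Load 3 — point force P=-8 kN at a=2 m (b=L-a=2):
  y_3 = -Pb²x²(3aL-(3a+b)x)/(6L³EI)  [x≤a] = -(-8)·2²·1²·(3·2·4-(3·2+2)·1)/(6·4³·2000) = 1/1500 m
Load 4 — point force P=9 kN at a=8/3 m (b=L-a=4/3):
  y_4 = -Pb²x²(3aL-(3a+b)x)/(6L³EI)  [x≤a] = -9·(4/3)²·1²·(3·(8/3)·4-(3·(8/3)+(4/3))·1)/(6·4³·2000) = -17/36000 m
Superposition: y = Σ y_i = 11/36000 m ≈ 0.000306 m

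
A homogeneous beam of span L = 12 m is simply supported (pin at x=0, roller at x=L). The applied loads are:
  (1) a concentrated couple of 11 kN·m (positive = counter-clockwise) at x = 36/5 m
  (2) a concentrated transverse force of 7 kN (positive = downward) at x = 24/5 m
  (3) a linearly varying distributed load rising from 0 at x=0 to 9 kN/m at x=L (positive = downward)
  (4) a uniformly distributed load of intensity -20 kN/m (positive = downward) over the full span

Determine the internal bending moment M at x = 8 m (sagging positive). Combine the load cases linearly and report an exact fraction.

M(8) = -3487/15 kN·m

Load 1 — applied couple M₀=11 kN·m at a=36/5 m (b=L-a=24/5):
  M_1 = M₀x/L - M₀  [x>a] = 11·8/12 - 11 = -11/3 kN·m
Load 2 — point force P=7 kN at a=24/5 m (b=L-a=36/5):
  M_2 = Pa(L-x)/L  [x>a] = 7·(24/5)·(12-8)/12 = 56/5 kN·m
Load 3 — triangular load w₀=9 kN/m (0→w₀ over full span):
  M_3 = w₀Lx/6 - w₀x³/(6L) = 9·12·8/6 - 9·8³/(6·12) = 80 kN·m
Load 4 — uniform load w=-20 kN/m over full span:
  M_4 = wx(L-x)/2 = (-20)·8·(12-8)/2 = -320 kN·m
Superposition: M = Σ M_i = -3487/15 kN·m ≈ -232.466667 kN·m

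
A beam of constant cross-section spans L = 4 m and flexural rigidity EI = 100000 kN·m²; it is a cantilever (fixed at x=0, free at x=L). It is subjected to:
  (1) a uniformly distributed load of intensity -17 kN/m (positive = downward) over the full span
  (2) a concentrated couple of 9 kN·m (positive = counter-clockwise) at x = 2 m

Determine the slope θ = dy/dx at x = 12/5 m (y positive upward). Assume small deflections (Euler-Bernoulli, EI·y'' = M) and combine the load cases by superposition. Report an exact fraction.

θ(12/5) = 11733/6250000 rad

Load 1 — uniform load w=-17 kN/m over full span:
  θ_1 = -wx(x²-3Lx+3L²)/(6EI) = -(-17)·(12/5)·((12/5)²-3·4·(12/5)+3·4²)/(6·100000) = 663/390625 rad
Load 2 — applied couple M₀=9 kN·m at a=2 m (b=L-a=2):
  θ_2 = M₀a/EI  [x>a] = 9·2/100000 = 9/50000 rad
Superposition: θ = Σ θ_i = 11733/6250000 rad ≈ 0.001877 rad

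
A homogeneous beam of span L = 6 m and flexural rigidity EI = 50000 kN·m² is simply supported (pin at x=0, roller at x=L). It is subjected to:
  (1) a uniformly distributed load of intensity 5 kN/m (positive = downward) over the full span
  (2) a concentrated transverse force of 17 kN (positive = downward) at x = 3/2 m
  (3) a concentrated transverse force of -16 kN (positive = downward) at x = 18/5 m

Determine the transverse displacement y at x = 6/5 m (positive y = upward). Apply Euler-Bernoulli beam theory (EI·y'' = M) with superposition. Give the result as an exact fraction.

Load 1 — uniform load w=5 kN/m over full span:
  y_1 = -wx(L³-2Lx²+x³)/(24EI) = -5·(6/5)·(6³-2·6·(6/5)²+(6/5)³)/(24·50000) = -783/781250 m
Load 2 — point force P=17 kN at a=3/2 m (b=L-a=9/2):
  y_2 = -Pbx(L²-b²-x²)/(6LEI)  [x≤a] = -17·(9/2)·(6/5)·(6²-(9/2)²-(6/5)²)/(6·6·50000) = -72981/100000000 m
Load 3 — point force P=-16 kN at a=18/5 m (b=L-a=12/5):
  y_3 = -Pbx(L²-b²-x²)/(6LEI)  [x≤a] = -(-16)·(12/5)·(6/5)·(6²-(12/5)²-(6/5)²)/(6·6·50000) = 288/390625 m
Superposition: y = Σ y_i = -99477/100000000 m ≈ -0.000995 m

y(6/5) = -99477/100000000 m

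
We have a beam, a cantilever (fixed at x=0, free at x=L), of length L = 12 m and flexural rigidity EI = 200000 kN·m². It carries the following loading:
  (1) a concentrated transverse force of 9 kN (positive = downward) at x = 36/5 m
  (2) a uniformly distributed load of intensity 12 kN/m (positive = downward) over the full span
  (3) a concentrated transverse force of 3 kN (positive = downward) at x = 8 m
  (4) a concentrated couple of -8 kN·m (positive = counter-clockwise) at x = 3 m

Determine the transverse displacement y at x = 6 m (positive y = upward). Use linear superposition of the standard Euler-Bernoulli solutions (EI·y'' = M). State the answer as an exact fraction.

y(6) = -15363/250000 m

Load 1 — point force P=9 kN at a=36/5 m (b=L-a=24/5):
  y_1 = -Px²(3a-x)/(6EI)  [x≤a] = -9·6²·(3·(36/5)-6)/(6·200000) = -1053/250000 m
Load 2 — uniform load w=12 kN/m over full span:
  y_2 = -wx²(x²-4Lx+6L²)/(24EI) = -12·6²·(6²-4·12·6+6·12²)/(24·200000) = -1377/25000 m
Load 3 — point force P=3 kN at a=8 m (b=L-a=4):
  y_3 = -Px²(3a-x)/(6EI)  [x≤a] = -3·6²·(3·8-6)/(6·200000) = -81/50000 m
Load 4 — applied couple M₀=-8 kN·m at a=3 m (b=L-a=9):
  y_4 = M₀a(2x-a)/(2EI)  [x>a] = (-8)·3·(2·6-3)/(2·200000) = -27/50000 m
Superposition: y = Σ y_i = -15363/250000 m ≈ -0.061452 m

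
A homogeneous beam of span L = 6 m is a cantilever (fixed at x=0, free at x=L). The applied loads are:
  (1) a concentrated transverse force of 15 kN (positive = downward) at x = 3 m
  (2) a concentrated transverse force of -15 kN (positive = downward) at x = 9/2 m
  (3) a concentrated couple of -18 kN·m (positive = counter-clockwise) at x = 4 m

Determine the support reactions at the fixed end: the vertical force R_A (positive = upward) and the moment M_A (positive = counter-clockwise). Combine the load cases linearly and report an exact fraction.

R_A = 0 kN, M_A = -9/2 kN·m

Load 1 — point force P=15 kN at a=3 m (b=L-a=3):
  R_A = P = 15 kN
  M_A = Pa = 15·3 = 45 kN·m
Load 2 — point force P=-15 kN at a=9/2 m (b=L-a=3/2):
  R_A = P = (-15) = -15 kN
  M_A = Pa = (-15)·(9/2) = -135/2 kN·m
Load 3 — applied couple M₀=-18 kN·m at a=4 m (b=L-a=2):
  R_A = 0 kN
  M_A = -M₀ = -(-18) = 18 kN·m
Superposition: R_A = 0 kN, M_A = -9/2 kN·m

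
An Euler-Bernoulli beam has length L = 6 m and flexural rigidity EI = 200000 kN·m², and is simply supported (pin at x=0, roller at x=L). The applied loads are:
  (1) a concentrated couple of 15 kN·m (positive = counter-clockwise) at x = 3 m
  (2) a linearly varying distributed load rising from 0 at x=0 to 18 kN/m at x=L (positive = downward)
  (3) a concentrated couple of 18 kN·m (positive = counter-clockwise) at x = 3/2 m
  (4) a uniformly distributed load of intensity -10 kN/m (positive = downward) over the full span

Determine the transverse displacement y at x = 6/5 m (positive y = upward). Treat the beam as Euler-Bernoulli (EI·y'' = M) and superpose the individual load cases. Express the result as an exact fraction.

y(6/5) = 1659987/12500000000 m

Load 1 — applied couple M₀=15 kN·m at a=3 m (b=L-a=3):
  y_1 = (M₀x³/(6L)+C₁x)/EI  [x≤a] with C₁=M₀(3b²-L²)/(6L)=-15/4 = (15·(6/5)³/(6·6)+(-15/4)·(6/5))/200000 = -189/10000000 m
Load 2 — triangular load w₀=18 kN/m (0→w₀ over full span):
  y_2 = -w₀x(7L⁴-10L²x²+3x⁴)/(360LEI) = -18·(6/5)·(7·6⁴-10·6²·(6/5)²+3·(6/5)⁴)/(360·6·200000) = -20898/48828125 m
Load 3 — applied couple M₀=18 kN·m at a=3/2 m (b=L-a=9/2):
  y_3 = (M₀x³/(6L)+C₁x)/EI  [x≤a] with C₁=M₀(3b²-L²)/(6L)=99/8 = (18·(6/5)³/(6·6)+(99/8)·(6/5))/200000 = 7857/100000000 m
Load 4 — uniform load w=-10 kN/m over full span:
  y_4 = -wx(L³-2Lx²+x³)/(24EI) = -(-10)·(6/5)·(6³-2·6·(6/5)²+(6/5)³)/(24·200000) = 783/1562500 m
Superposition: y = Σ y_i = 1659987/12500000000 m ≈ 0.000133 m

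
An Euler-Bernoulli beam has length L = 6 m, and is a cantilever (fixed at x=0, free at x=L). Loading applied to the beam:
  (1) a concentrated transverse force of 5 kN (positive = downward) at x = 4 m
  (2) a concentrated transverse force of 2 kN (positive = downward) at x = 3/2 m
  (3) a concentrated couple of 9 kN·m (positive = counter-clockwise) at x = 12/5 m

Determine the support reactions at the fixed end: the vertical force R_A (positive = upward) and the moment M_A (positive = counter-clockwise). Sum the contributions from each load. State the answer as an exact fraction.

R_A = 7 kN, M_A = 14 kN·m

Load 1 — point force P=5 kN at a=4 m (b=L-a=2):
  R_A = P = 5 kN
  M_A = Pa = 5·4 = 20 kN·m
Load 2 — point force P=2 kN at a=3/2 m (b=L-a=9/2):
  R_A = P = 2 kN
  M_A = Pa = 2·(3/2) = 3 kN·m
Load 3 — applied couple M₀=9 kN·m at a=12/5 m (b=L-a=18/5):
  R_A = 0 kN
  M_A = -M₀ = -9 kN·m
Superposition: R_A = 7 kN, M_A = 14 kN·m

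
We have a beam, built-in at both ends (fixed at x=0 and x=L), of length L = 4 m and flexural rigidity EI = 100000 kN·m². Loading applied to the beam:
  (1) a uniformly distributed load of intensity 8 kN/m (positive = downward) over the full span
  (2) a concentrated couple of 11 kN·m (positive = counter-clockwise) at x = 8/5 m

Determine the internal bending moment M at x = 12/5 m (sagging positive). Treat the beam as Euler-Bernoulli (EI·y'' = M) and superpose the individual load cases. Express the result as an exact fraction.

M(12/5) = 704/375 kN·m

Load 1 — uniform load w=8 kN/m over full span:
  M_1 = wLx/2 - wL²/12 - wx²/2 = 8·4·(12/5)/2 - 8·4²/12 - 8·(12/5)²/2 = 352/75 kN·m
Load 2 — applied couple M₀=11 kN·m at a=8/5 m (b=L-a=12/5):
  M_2 = R_Ax - M_A - M₀  [x>a] with R_A=99/25, M_A=33/25 = (99/25)·(12/5) - (33/25) - 11 = -352/125 kN·m
Superposition: M = Σ M_i = 704/375 kN·m ≈ 1.877333 kN·m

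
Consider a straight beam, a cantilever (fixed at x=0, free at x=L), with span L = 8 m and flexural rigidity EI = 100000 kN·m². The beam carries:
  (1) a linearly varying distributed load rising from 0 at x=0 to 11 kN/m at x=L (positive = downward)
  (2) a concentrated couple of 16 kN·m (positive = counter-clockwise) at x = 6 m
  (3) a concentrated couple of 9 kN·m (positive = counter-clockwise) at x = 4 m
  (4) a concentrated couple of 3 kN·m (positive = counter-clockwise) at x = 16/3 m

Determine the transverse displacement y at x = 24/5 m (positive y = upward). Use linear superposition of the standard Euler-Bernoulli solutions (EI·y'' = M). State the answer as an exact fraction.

Load 1 — triangular load w₀=11 kN/m (0→w₀ over full span):
  y_1 = (w₀Lx³/12-w₀L²x²/6-w₀x⁵/(120L))/EI = (11·8·(24/5)³/12-11·8²·(24/5)²/6-11·(24/5)⁵/(120·8))/100000 = -938256/48828125 m
Load 2 — applied couple M₀=16 kN·m at a=6 m (b=L-a=2):
  y_2 = M₀x²/(2EI)  [x≤a] = 16·(24/5)²/(2·100000) = 144/78125 m
Load 3 — applied couple M₀=9 kN·m at a=4 m (b=L-a=4):
  y_3 = M₀a(2x-a)/(2EI)  [x>a] = 9·4·(2·(24/5)-4)/(2·100000) = 63/62500 m
Load 4 — applied couple M₀=3 kN·m at a=16/3 m (b=L-a=8/3):
  y_4 = M₀x²/(2EI)  [x≤a] = 3·(24/5)²/(2·100000) = 27/78125 m
Superposition: y = Σ y_i = -3128649/195312500 m ≈ -0.016019 m

y(24/5) = -3128649/195312500 m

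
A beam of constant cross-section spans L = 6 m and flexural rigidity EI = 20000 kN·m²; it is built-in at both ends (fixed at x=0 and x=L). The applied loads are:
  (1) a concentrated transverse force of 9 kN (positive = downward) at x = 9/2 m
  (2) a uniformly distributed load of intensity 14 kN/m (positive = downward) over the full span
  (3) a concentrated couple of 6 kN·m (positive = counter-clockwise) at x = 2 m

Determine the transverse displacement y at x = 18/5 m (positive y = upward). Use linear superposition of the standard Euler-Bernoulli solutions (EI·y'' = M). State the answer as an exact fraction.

Load 1 — point force P=9 kN at a=9/2 m (b=L-a=3/2):
  y_1 = -Pb²x²(3aL-(3a+b)x)/(6L³EI)  [x≤a] = -9·(3/2)²·(18/5)²·(3·(9/2)·6-(3·(9/2)+(3/2))·(18/5))/(6·6³·20000) = -2187/8000000 m
Load 2 — uniform load w=14 kN/m over full span:
  y_2 = -wx²(L-x)²/(24EI) = -14·(18/5)²·(6-(18/5))²/(24·20000) = -1701/781250 m
Load 3 — applied couple M₀=6 kN·m at a=2 m (b=L-a=4):
  y_3 = (R_Ax³/6 - M_Ax²/2 - M₀(x-a)²/2)/EI  [x>a] with R_A=4/3, M_A=0 = ((4/3)·(18/5)³/6 - 0·(18/5)²/2 - 6·((18/5)-2)²/2)/20000 = 21/156250 m
Superposition: y = Σ y_i = -463251/200000000 m ≈ -0.002316 m

y(18/5) = -463251/200000000 m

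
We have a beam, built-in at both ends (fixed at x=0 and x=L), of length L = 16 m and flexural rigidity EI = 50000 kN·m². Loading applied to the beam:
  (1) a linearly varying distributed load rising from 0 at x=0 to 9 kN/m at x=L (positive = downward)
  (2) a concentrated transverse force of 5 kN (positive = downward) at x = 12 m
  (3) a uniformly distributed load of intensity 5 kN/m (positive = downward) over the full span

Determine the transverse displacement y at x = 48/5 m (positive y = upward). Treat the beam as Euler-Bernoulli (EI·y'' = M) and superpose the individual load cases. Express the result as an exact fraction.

y(48/5) = -1543098/48828125 m

Load 1 — triangular load w₀=9 kN/m (0→w₀ over full span):
  y_1 = -w₀x²(L-x)²(x+2L)/(120LEI) = -9·(48/5)²·(16-(48/5))²·((48/5)+2·16)/(120·16·50000) = -718848/48828125 m
Load 2 — point force P=5 kN at a=12 m (b=L-a=4):
  y_2 = -Pb²x²(3aL-(3a+b)x)/(6L³EI)  [x≤a] = -5·4²·(48/5)²·(3·12·16-(3·12+4)·(48/5))/(6·16³·50000) = -18/15625 m
Load 3 — uniform load w=5 kN/m over full span:
  y_3 = -wx²(L-x)²/(24EI) = -5·(48/5)²·(16-(48/5))²/(24·50000) = -6144/390625 m
Superposition: y = Σ y_i = -1543098/48828125 m ≈ -0.031603 m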